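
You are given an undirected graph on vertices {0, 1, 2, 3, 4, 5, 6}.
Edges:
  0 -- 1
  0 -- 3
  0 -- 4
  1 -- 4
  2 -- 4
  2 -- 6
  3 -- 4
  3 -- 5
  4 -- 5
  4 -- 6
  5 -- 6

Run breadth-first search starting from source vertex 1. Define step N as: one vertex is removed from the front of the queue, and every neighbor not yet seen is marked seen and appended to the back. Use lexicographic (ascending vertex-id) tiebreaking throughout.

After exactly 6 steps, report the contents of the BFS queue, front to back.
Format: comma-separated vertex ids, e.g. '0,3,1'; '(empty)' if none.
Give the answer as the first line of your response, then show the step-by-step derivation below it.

6

step 1: dequeue 1; queue=[0,4]; order=1
step 2: dequeue 0; queue=[4,3]; order=1,0
step 3: dequeue 4; queue=[3,2,5,6]; order=1,0,4
step 4: dequeue 3; queue=[2,5,6]; order=1,0,4,3
step 5: dequeue 2; queue=[5,6]; order=1,0,4,3,2
step 6: dequeue 5; queue=[6]; order=1,0,4,3,2,5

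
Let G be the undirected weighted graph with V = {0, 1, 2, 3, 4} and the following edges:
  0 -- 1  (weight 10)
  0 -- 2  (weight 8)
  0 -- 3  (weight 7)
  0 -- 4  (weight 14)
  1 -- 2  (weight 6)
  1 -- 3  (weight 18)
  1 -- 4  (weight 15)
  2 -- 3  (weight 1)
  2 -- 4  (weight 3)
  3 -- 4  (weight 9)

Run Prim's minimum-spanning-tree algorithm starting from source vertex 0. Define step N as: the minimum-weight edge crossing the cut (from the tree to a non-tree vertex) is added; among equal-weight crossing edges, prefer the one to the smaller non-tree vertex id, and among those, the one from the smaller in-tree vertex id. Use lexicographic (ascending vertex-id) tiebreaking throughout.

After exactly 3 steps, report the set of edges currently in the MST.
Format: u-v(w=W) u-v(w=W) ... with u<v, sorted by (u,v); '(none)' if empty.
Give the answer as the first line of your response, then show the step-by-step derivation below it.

0-3(w=7) 2-3(w=1) 2-4(w=3)

step 1: add edge 0-3 (w=7); MST = {0-3(w=7)}
step 2: add edge 2-3 (w=1); MST = {0-3(w=7) 2-3(w=1)}
step 3: add edge 2-4 (w=3); MST = {0-3(w=7) 2-3(w=1) 2-4(w=3)}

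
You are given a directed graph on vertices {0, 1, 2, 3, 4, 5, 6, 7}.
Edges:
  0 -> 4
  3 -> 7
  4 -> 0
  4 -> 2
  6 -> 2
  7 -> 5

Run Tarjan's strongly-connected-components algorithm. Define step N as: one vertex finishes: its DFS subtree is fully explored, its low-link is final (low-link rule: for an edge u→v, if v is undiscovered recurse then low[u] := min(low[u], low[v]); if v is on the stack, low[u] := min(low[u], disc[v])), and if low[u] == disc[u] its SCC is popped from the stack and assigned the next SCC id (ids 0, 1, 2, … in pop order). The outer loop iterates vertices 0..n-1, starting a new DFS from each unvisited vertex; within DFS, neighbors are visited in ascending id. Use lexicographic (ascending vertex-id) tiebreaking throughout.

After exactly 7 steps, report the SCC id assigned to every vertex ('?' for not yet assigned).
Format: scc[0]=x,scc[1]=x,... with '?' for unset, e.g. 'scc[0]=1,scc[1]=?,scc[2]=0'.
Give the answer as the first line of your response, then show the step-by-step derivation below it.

scc[0]=1,scc[1]=2,scc[2]=0,scc[3]=5,scc[4]=1,scc[5]=3,scc[6]=?,scc[7]=4

step 1: low=(low[0]=0,low[1]=?,low[2]=2,low[3]=?,low[4]=0,low[5]=?,low[6]=?,low[7]=?); scc=(scc[0]=?,scc[1]=?,scc[2]=0,scc[3]=?,scc[4]=?,scc[5]=?,scc[6]=?,scc[7]=?)
step 2: low=(low[0]=0,low[1]=?,low[2]=2,low[3]=?,low[4]=0,low[5]=?,low[6]=?,low[7]=?); scc=(scc[0]=?,scc[1]=?,scc[2]=0,scc[3]=?,scc[4]=?,scc[5]=?,scc[6]=?,scc[7]=?)
step 3: low=(low[0]=0,low[1]=?,low[2]=2,low[3]=?,low[4]=0,low[5]=?,low[6]=?,low[7]=?); scc=(scc[0]=1,scc[1]=?,scc[2]=0,scc[3]=?,scc[4]=1,scc[5]=?,scc[6]=?,scc[7]=?)
step 4: low=(low[0]=0,low[1]=3,low[2]=2,low[3]=?,low[4]=0,low[5]=?,low[6]=?,low[7]=?); scc=(scc[0]=1,scc[1]=2,scc[2]=0,scc[3]=?,scc[4]=1,scc[5]=?,scc[6]=?,scc[7]=?)
step 5: low=(low[0]=0,low[1]=3,low[2]=2,low[3]=4,low[4]=0,low[5]=6,low[6]=?,low[7]=5); scc=(scc[0]=1,scc[1]=2,scc[2]=0,scc[3]=?,scc[4]=1,scc[5]=3,scc[6]=?,scc[7]=?)
step 6: low=(low[0]=0,low[1]=3,low[2]=2,low[3]=4,low[4]=0,low[5]=6,low[6]=?,low[7]=5); scc=(scc[0]=1,scc[1]=2,scc[2]=0,scc[3]=?,scc[4]=1,scc[5]=3,scc[6]=?,scc[7]=4)
step 7: low=(low[0]=0,low[1]=3,low[2]=2,low[3]=4,low[4]=0,low[5]=6,low[6]=?,low[7]=5); scc=(scc[0]=1,scc[1]=2,scc[2]=0,scc[3]=5,scc[4]=1,scc[5]=3,scc[6]=?,scc[7]=4)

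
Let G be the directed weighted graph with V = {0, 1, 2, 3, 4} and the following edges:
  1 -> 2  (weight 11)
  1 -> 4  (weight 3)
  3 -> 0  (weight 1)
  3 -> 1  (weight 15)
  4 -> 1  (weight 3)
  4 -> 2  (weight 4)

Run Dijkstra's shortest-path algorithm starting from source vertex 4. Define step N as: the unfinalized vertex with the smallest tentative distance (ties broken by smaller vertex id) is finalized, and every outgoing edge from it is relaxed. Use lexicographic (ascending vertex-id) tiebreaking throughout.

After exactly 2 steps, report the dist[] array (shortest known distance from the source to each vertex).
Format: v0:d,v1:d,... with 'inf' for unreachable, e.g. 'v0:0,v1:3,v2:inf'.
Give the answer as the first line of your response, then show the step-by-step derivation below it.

v0:inf,v1:3,v2:4,v3:inf,v4:0

step 1: dist = v0:inf,v1:3,v2:4,v3:inf,v4:0
step 2: dist = v0:inf,v1:3,v2:4,v3:inf,v4:0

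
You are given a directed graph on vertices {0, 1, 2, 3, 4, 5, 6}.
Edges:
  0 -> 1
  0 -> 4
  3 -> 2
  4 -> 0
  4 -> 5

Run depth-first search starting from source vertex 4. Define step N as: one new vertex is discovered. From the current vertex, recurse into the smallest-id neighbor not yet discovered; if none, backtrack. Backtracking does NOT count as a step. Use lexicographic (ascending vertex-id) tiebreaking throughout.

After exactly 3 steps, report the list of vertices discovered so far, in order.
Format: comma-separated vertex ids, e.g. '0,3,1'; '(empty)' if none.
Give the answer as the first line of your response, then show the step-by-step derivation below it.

4,0,1

step 1: discover 4; path=4; order=4
step 2: discover 0; path=4>0; order=4,0
step 3: discover 1; path=4>0>1; order=4,0,1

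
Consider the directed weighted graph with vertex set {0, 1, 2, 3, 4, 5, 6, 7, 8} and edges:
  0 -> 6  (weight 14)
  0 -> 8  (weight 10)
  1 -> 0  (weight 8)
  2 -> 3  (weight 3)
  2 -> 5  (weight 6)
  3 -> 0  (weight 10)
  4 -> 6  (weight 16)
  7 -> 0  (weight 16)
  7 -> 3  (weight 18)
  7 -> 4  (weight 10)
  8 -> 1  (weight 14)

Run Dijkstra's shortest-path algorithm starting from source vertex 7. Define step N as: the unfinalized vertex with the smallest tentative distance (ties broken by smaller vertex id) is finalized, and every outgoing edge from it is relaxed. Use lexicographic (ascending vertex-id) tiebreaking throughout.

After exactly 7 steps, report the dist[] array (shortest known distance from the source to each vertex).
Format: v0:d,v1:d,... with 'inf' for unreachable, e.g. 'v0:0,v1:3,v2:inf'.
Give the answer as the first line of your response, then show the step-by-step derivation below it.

v0:16,v1:40,v2:inf,v3:18,v4:10,v5:inf,v6:26,v7:0,v8:26

step 1: dist = v0:16,v1:inf,v2:inf,v3:18,v4:10,v5:inf,v6:inf,v7:0,v8:inf
step 2: dist = v0:16,v1:inf,v2:inf,v3:18,v4:10,v5:inf,v6:26,v7:0,v8:inf
step 3: dist = v0:16,v1:inf,v2:inf,v3:18,v4:10,v5:inf,v6:26,v7:0,v8:26
step 4: dist = v0:16,v1:inf,v2:inf,v3:18,v4:10,v5:inf,v6:26,v7:0,v8:26
step 5: dist = v0:16,v1:inf,v2:inf,v3:18,v4:10,v5:inf,v6:26,v7:0,v8:26
step 6: dist = v0:16,v1:40,v2:inf,v3:18,v4:10,v5:inf,v6:26,v7:0,v8:26
step 7: dist = v0:16,v1:40,v2:inf,v3:18,v4:10,v5:inf,v6:26,v7:0,v8:26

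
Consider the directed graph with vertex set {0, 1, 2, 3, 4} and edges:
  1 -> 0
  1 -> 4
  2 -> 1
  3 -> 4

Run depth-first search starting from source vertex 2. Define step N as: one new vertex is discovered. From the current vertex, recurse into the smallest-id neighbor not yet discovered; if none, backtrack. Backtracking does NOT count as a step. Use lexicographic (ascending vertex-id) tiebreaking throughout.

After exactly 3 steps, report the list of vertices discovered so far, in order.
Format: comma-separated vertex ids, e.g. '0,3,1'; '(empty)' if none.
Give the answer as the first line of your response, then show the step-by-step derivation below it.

2,1,0

step 1: discover 2; path=2; order=2
step 2: discover 1; path=2>1; order=2,1
step 3: discover 0; path=2>1>0; order=2,1,0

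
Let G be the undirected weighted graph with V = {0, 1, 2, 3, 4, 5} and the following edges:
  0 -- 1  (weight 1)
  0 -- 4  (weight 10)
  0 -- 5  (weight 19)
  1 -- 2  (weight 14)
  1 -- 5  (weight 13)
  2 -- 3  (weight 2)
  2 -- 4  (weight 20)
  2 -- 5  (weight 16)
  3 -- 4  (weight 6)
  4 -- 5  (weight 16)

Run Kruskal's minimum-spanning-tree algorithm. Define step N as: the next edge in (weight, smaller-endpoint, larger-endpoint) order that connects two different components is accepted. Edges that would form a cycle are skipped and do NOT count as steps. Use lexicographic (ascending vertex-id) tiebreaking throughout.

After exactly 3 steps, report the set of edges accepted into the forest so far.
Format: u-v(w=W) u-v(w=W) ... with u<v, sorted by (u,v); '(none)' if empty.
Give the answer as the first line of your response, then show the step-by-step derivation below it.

0-1(w=1) 2-3(w=2) 3-4(w=6)

step 1: add edge 0-1 (w=1); MST = {0-1(w=1)}
step 2: add edge 2-3 (w=2); MST = {0-1(w=1) 2-3(w=2)}
step 3: add edge 3-4 (w=6); MST = {0-1(w=1) 2-3(w=2) 3-4(w=6)}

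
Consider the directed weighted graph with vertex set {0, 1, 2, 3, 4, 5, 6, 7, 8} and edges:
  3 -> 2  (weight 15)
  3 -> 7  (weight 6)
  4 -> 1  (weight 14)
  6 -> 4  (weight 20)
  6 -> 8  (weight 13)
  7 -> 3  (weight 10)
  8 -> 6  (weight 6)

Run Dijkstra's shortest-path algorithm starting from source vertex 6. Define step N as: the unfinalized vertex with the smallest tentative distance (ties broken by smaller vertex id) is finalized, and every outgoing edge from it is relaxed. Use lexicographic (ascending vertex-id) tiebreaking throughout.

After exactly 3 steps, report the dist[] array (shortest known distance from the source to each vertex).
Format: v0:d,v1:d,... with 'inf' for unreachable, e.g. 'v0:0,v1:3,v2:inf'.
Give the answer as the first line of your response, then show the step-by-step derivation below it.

v0:inf,v1:34,v2:inf,v3:inf,v4:20,v5:inf,v6:0,v7:inf,v8:13

step 1: dist = v0:inf,v1:inf,v2:inf,v3:inf,v4:20,v5:inf,v6:0,v7:inf,v8:13
step 2: dist = v0:inf,v1:inf,v2:inf,v3:inf,v4:20,v5:inf,v6:0,v7:inf,v8:13
step 3: dist = v0:inf,v1:34,v2:inf,v3:inf,v4:20,v5:inf,v6:0,v7:inf,v8:13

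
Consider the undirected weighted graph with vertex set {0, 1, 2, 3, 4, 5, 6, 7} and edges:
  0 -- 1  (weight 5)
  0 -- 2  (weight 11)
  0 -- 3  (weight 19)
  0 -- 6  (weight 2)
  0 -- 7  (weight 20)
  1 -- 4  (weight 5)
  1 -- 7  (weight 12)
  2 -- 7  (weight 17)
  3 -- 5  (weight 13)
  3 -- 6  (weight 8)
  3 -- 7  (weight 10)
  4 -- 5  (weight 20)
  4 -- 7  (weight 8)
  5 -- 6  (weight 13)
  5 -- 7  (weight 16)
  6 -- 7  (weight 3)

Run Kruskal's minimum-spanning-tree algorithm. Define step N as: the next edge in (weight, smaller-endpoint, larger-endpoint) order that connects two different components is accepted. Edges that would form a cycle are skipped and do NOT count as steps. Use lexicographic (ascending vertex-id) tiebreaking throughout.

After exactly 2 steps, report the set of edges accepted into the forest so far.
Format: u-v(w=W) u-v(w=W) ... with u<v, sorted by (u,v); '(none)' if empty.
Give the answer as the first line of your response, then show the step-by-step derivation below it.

0-6(w=2) 6-7(w=3)

step 1: add edge 0-6 (w=2); MST = {0-6(w=2)}
step 2: add edge 6-7 (w=3); MST = {0-6(w=2) 6-7(w=3)}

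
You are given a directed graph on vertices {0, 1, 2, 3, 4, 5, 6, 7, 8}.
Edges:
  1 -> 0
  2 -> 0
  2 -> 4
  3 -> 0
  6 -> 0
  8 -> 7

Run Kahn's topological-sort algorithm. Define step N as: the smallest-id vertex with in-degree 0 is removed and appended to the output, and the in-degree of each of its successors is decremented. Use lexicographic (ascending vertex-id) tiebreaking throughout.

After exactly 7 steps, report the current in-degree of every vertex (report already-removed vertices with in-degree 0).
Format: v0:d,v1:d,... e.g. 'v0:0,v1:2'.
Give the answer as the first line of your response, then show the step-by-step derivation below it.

v0:0,v1:0,v2:0,v3:0,v4:0,v5:0,v6:0,v7:1,v8:0

step 1: output 1; order=[1]; indeg=(3,0,0,0,1,0,0,1,0)
step 2: output 2; order=[1,2]; indeg=(2,0,0,0,0,0,0,1,0)
step 3: output 3; order=[1,2,3]; indeg=(1,0,0,0,0,0,0,1,0)
step 4: output 4; order=[1,2,3,4]; indeg=(1,0,0,0,0,0,0,1,0)
step 5: output 5; order=[1,2,3,4,5]; indeg=(1,0,0,0,0,0,0,1,0)
step 6: output 6; order=[1,2,3,4,5,6]; indeg=(0,0,0,0,0,0,0,1,0)
step 7: output 0; order=[1,2,3,4,5,6,0]; indeg=(0,0,0,0,0,0,0,1,0)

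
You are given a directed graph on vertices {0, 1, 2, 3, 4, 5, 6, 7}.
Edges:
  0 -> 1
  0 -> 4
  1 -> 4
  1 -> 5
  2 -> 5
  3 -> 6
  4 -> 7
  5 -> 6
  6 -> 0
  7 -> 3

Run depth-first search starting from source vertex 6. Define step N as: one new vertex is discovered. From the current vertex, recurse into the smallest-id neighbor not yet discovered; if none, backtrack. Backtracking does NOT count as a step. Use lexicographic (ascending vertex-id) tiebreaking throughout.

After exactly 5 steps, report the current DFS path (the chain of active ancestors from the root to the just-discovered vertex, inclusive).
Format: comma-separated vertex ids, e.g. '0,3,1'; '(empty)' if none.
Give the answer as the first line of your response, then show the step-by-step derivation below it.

6,0,1,4,7

step 1: discover 6; path=6; order=6
step 2: discover 0; path=6>0; order=6,0
step 3: discover 1; path=6>0>1; order=6,0,1
step 4: discover 4; path=6>0>1>4; order=6,0,1,4
step 5: discover 7; path=6>0>1>4>7; order=6,0,1,4,7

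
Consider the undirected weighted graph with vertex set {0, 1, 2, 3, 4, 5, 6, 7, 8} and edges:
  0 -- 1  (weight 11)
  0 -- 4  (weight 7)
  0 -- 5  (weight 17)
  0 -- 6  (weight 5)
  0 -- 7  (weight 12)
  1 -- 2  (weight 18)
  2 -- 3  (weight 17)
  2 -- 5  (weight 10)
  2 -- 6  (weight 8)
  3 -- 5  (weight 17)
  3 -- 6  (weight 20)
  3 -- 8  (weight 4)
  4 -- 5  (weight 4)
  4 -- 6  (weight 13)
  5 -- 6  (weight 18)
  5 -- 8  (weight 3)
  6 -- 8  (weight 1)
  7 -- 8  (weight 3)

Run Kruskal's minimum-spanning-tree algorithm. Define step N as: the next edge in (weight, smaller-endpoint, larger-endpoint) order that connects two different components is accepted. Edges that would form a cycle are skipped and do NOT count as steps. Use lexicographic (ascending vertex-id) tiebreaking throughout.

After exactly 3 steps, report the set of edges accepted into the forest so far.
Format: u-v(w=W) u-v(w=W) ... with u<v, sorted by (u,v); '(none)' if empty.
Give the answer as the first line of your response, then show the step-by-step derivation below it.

5-8(w=3) 6-8(w=1) 7-8(w=3)

step 1: add edge 6-8 (w=1); MST = {6-8(w=1)}
step 2: add edge 5-8 (w=3); MST = {5-8(w=3) 6-8(w=1)}
step 3: add edge 7-8 (w=3); MST = {5-8(w=3) 6-8(w=1) 7-8(w=3)}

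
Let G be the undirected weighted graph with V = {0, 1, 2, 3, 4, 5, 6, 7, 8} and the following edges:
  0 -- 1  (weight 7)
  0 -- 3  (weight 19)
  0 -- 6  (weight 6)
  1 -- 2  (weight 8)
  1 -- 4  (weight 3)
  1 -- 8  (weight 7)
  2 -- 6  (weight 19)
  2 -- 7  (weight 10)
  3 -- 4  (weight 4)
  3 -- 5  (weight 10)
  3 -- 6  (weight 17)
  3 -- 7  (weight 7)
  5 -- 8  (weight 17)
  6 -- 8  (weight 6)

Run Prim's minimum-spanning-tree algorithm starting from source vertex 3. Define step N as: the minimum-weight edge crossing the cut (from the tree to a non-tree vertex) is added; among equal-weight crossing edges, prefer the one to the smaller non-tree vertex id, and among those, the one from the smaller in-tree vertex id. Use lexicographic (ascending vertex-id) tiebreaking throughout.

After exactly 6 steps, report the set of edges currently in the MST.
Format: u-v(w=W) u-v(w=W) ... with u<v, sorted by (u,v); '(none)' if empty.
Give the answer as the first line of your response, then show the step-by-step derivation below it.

0-1(w=7) 0-6(w=6) 1-4(w=3) 3-4(w=4) 3-7(w=7) 6-8(w=6)

step 1: add edge 3-4 (w=4); MST = {3-4(w=4)}
step 2: add edge 1-4 (w=3); MST = {1-4(w=3) 3-4(w=4)}
step 3: add edge 0-1 (w=7); MST = {0-1(w=7) 1-4(w=3) 3-4(w=4)}
step 4: add edge 0-6 (w=6); MST = {0-1(w=7) 0-6(w=6) 1-4(w=3) 3-4(w=4)}
step 5: add edge 6-8 (w=6); MST = {0-1(w=7) 0-6(w=6) 1-4(w=3) 3-4(w=4) 6-8(w=6)}
step 6: add edge 3-7 (w=7); MST = {0-1(w=7) 0-6(w=6) 1-4(w=3) 3-4(w=4) 3-7(w=7) 6-8(w=6)}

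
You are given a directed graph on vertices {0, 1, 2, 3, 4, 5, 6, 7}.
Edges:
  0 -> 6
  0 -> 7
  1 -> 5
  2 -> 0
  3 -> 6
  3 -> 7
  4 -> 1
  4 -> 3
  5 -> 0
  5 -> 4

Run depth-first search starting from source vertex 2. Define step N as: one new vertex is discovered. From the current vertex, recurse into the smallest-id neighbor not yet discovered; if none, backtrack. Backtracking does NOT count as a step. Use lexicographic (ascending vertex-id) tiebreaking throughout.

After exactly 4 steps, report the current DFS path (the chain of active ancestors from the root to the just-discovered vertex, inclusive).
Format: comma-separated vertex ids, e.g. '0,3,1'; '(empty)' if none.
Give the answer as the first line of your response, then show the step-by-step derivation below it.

2,0,7

step 1: discover 2; path=2; order=2
step 2: discover 0; path=2>0; order=2,0
step 3: discover 6; path=2>0>6; order=2,0,6
step 4: discover 7; path=2>0>7; order=2,0,6,7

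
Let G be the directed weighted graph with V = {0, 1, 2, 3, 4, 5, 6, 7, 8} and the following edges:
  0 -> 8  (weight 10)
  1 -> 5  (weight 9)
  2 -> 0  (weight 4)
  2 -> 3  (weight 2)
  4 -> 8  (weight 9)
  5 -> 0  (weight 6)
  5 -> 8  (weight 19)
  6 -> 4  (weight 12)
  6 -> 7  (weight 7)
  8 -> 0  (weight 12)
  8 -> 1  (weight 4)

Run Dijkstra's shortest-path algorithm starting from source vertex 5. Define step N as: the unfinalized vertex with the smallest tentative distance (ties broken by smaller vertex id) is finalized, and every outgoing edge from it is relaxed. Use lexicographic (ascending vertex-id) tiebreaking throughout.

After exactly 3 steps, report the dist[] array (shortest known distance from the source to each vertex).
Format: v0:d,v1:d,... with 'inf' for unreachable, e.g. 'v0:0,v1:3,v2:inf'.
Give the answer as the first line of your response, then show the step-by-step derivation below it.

v0:6,v1:20,v2:inf,v3:inf,v4:inf,v5:0,v6:inf,v7:inf,v8:16

step 1: dist = v0:6,v1:inf,v2:inf,v3:inf,v4:inf,v5:0,v6:inf,v7:inf,v8:19
step 2: dist = v0:6,v1:inf,v2:inf,v3:inf,v4:inf,v5:0,v6:inf,v7:inf,v8:16
step 3: dist = v0:6,v1:20,v2:inf,v3:inf,v4:inf,v5:0,v6:inf,v7:inf,v8:16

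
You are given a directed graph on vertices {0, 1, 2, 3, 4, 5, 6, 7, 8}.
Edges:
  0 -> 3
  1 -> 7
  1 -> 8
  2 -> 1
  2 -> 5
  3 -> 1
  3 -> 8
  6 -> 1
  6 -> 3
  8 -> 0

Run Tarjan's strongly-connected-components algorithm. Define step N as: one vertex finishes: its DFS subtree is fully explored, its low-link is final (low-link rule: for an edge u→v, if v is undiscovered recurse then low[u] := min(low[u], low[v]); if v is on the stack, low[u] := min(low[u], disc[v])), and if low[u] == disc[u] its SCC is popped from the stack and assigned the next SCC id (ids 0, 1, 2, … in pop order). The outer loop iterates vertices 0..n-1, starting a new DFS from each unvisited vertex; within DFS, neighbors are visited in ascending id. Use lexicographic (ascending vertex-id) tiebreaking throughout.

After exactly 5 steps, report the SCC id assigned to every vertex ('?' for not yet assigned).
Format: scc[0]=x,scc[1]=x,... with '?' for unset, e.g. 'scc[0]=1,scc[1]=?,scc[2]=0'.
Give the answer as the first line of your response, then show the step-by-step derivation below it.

scc[0]=1,scc[1]=1,scc[2]=?,scc[3]=1,scc[4]=?,scc[5]=?,scc[6]=?,scc[7]=0,scc[8]=1

step 1: low=(low[0]=0,low[1]=2,low[2]=?,low[3]=1,low[4]=?,low[5]=?,low[6]=?,low[7]=3,low[8]=?); scc=(scc[0]=?,scc[1]=?,scc[2]=?,scc[3]=?,scc[4]=?,scc[5]=?,scc[6]=?,scc[7]=0,scc[8]=?)
step 2: low=(low[0]=0,low[1]=2,low[2]=?,low[3]=1,low[4]=?,low[5]=?,low[6]=?,low[7]=3,low[8]=0); scc=(scc[0]=?,scc[1]=?,scc[2]=?,scc[3]=?,scc[4]=?,scc[5]=?,scc[6]=?,scc[7]=0,scc[8]=?)
step 3: low=(low[0]=0,low[1]=0,low[2]=?,low[3]=1,low[4]=?,low[5]=?,low[6]=?,low[7]=3,low[8]=0); scc=(scc[0]=?,scc[1]=?,scc[2]=?,scc[3]=?,scc[4]=?,scc[5]=?,scc[6]=?,scc[7]=0,scc[8]=?)
step 4: low=(low[0]=0,low[1]=0,low[2]=?,low[3]=0,low[4]=?,low[5]=?,low[6]=?,low[7]=3,low[8]=0); scc=(scc[0]=?,scc[1]=?,scc[2]=?,scc[3]=?,scc[4]=?,scc[5]=?,scc[6]=?,scc[7]=0,scc[8]=?)
step 5: low=(low[0]=0,low[1]=0,low[2]=?,low[3]=0,low[4]=?,low[5]=?,low[6]=?,low[7]=3,low[8]=0); scc=(scc[0]=1,scc[1]=1,scc[2]=?,scc[3]=1,scc[4]=?,scc[5]=?,scc[6]=?,scc[7]=0,scc[8]=1)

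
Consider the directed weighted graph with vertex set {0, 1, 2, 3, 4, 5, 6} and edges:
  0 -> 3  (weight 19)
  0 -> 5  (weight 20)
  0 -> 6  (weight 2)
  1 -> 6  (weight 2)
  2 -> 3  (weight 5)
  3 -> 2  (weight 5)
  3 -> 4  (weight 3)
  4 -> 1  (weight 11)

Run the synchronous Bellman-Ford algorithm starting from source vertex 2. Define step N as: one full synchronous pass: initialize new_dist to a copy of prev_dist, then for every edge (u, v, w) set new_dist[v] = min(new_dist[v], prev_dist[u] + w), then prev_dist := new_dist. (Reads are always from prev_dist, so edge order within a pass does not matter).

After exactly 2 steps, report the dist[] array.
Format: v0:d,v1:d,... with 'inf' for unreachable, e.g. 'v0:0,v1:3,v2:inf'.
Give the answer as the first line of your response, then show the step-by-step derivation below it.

v0:inf,v1:inf,v2:0,v3:5,v4:8,v5:inf,v6:inf

step 1: dist = v0:inf,v1:inf,v2:0,v3:5,v4:inf,v5:inf,v6:inf
step 2: dist = v0:inf,v1:inf,v2:0,v3:5,v4:8,v5:inf,v6:inf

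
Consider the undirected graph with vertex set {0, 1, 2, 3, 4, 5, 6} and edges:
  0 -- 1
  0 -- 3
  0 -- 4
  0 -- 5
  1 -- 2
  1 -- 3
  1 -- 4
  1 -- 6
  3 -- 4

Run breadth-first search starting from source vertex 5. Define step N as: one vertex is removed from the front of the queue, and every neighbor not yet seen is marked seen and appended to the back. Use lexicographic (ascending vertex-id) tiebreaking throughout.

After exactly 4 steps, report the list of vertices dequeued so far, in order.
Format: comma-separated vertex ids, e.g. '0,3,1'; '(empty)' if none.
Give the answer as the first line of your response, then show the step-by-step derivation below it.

5,0,1,3

step 1: dequeue 5; queue=[0]; order=5
step 2: dequeue 0; queue=[1,3,4]; order=5,0
step 3: dequeue 1; queue=[3,4,2,6]; order=5,0,1
step 4: dequeue 3; queue=[4,2,6]; order=5,0,1,3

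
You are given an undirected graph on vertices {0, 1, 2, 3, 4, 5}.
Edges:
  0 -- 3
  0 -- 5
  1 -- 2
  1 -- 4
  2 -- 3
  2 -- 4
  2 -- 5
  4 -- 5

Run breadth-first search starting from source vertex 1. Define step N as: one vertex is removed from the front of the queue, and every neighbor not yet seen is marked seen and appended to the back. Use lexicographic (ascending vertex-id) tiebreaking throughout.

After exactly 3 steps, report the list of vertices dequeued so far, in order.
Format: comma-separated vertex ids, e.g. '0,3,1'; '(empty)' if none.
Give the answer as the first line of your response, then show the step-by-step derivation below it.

1,2,4

step 1: dequeue 1; queue=[2,4]; order=1
step 2: dequeue 2; queue=[4,3,5]; order=1,2
step 3: dequeue 4; queue=[3,5]; order=1,2,4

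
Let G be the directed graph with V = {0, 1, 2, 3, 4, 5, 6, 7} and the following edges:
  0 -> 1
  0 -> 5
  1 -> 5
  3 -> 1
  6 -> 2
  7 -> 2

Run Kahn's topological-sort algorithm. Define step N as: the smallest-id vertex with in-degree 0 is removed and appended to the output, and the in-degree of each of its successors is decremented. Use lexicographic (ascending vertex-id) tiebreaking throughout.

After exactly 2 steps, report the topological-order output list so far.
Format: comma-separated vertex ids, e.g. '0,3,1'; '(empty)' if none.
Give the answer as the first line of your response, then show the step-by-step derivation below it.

0,3

step 1: output 0; order=[0]; indeg=(0,1,2,0,0,1,0,0)
step 2: output 3; order=[0,3]; indeg=(0,0,2,0,0,1,0,0)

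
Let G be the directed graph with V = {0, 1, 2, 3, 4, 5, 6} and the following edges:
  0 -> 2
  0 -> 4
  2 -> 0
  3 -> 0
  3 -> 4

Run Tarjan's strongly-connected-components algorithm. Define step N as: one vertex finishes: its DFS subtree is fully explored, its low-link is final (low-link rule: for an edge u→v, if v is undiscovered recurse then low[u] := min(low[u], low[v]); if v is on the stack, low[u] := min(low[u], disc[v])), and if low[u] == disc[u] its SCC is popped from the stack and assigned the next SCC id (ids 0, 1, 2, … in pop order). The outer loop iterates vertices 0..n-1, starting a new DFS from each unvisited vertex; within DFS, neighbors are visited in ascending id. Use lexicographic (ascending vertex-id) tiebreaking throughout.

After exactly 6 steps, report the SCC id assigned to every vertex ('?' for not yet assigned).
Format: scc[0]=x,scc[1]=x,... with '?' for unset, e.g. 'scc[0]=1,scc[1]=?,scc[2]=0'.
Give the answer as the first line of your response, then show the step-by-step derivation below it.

scc[0]=1,scc[1]=2,scc[2]=1,scc[3]=3,scc[4]=0,scc[5]=4,scc[6]=?

step 1: low=(low[0]=0,low[1]=?,low[2]=0,low[3]=?,low[4]=?,low[5]=?,low[6]=?); scc=(scc[0]=?,scc[1]=?,scc[2]=?,scc[3]=?,scc[4]=?,scc[5]=?,scc[6]=?)
step 2: low=(low[0]=0,low[1]=?,low[2]=0,low[3]=?,low[4]=2,low[5]=?,low[6]=?); scc=(scc[0]=?,scc[1]=?,scc[2]=?,scc[3]=?,scc[4]=0,scc[5]=?,scc[6]=?)
step 3: low=(low[0]=0,low[1]=?,low[2]=0,low[3]=?,low[4]=2,low[5]=?,low[6]=?); scc=(scc[0]=1,scc[1]=?,scc[2]=1,scc[3]=?,scc[4]=0,scc[5]=?,scc[6]=?)
step 4: low=(low[0]=0,low[1]=3,low[2]=0,low[3]=?,low[4]=2,low[5]=?,low[6]=?); scc=(scc[0]=1,scc[1]=2,scc[2]=1,scc[3]=?,scc[4]=0,scc[5]=?,scc[6]=?)
step 5: low=(low[0]=0,low[1]=3,low[2]=0,low[3]=4,low[4]=2,low[5]=?,low[6]=?); scc=(scc[0]=1,scc[1]=2,scc[2]=1,scc[3]=3,scc[4]=0,scc[5]=?,scc[6]=?)
step 6: low=(low[0]=0,low[1]=3,low[2]=0,low[3]=4,low[4]=2,low[5]=5,low[6]=?); scc=(scc[0]=1,scc[1]=2,scc[2]=1,scc[3]=3,scc[4]=0,scc[5]=4,scc[6]=?)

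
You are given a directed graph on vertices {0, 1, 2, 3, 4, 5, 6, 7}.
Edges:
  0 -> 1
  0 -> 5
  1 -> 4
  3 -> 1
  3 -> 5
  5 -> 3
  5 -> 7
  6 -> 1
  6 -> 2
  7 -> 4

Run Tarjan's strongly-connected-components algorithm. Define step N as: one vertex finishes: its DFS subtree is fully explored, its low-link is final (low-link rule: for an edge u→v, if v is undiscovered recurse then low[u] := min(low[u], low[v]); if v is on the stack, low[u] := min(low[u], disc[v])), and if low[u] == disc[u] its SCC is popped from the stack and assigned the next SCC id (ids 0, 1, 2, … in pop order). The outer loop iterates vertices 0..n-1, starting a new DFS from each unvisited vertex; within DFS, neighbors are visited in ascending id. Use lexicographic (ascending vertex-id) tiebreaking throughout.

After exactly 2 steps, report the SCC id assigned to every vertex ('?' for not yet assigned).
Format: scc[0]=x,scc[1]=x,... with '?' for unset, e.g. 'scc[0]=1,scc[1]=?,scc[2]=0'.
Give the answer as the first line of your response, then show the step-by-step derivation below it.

scc[0]=?,scc[1]=1,scc[2]=?,scc[3]=?,scc[4]=0,scc[5]=?,scc[6]=?,scc[7]=?

step 1: low=(low[0]=0,low[1]=1,low[2]=?,low[3]=?,low[4]=2,low[5]=?,low[6]=?,low[7]=?); scc=(scc[0]=?,scc[1]=?,scc[2]=?,scc[3]=?,scc[4]=0,scc[5]=?,scc[6]=?,scc[7]=?)
step 2: low=(low[0]=0,low[1]=1,low[2]=?,low[3]=?,low[4]=2,low[5]=?,low[6]=?,low[7]=?); scc=(scc[0]=?,scc[1]=1,scc[2]=?,scc[3]=?,scc[4]=0,scc[5]=?,scc[6]=?,scc[7]=?)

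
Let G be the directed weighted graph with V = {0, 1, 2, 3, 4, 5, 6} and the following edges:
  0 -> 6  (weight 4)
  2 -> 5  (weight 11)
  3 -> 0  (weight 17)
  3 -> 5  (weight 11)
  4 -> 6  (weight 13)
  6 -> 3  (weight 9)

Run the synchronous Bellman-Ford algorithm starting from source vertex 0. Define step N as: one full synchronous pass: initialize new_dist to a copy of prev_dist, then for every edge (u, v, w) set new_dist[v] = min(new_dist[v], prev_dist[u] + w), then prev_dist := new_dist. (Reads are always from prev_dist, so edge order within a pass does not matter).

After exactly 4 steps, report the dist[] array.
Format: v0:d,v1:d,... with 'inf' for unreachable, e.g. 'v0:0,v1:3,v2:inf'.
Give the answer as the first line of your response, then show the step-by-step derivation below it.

v0:0,v1:inf,v2:inf,v3:13,v4:inf,v5:24,v6:4

step 1: dist = v0:0,v1:inf,v2:inf,v3:inf,v4:inf,v5:inf,v6:4
step 2: dist = v0:0,v1:inf,v2:inf,v3:13,v4:inf,v5:inf,v6:4
step 3: dist = v0:0,v1:inf,v2:inf,v3:13,v4:inf,v5:24,v6:4
step 4: dist = v0:0,v1:inf,v2:inf,v3:13,v4:inf,v5:24,v6:4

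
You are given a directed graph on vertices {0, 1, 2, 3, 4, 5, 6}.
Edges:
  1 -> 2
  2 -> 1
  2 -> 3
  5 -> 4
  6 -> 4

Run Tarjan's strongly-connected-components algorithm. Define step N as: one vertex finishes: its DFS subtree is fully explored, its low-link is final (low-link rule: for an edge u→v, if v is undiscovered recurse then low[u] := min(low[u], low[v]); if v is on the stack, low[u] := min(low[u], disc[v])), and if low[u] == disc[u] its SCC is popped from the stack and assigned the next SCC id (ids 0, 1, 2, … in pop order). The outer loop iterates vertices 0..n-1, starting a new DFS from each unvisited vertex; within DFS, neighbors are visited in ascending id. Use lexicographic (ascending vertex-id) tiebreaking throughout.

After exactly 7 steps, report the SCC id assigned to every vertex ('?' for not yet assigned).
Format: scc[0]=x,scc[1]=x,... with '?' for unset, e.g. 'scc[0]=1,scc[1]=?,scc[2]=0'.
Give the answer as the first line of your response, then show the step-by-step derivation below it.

scc[0]=0,scc[1]=2,scc[2]=2,scc[3]=1,scc[4]=3,scc[5]=4,scc[6]=5

step 1: low=(low[0]=0,low[1]=?,low[2]=?,low[3]=?,low[4]=?,low[5]=?,low[6]=?); scc=(scc[0]=0,scc[1]=?,scc[2]=?,scc[3]=?,scc[4]=?,scc[5]=?,scc[6]=?)
step 2: low=(low[0]=0,low[1]=1,low[2]=1,low[3]=3,low[4]=?,low[5]=?,low[6]=?); scc=(scc[0]=0,scc[1]=?,scc[2]=?,scc[3]=1,scc[4]=?,scc[5]=?,scc[6]=?)
step 3: low=(low[0]=0,low[1]=1,low[2]=1,low[3]=3,low[4]=?,low[5]=?,low[6]=?); scc=(scc[0]=0,scc[1]=?,scc[2]=?,scc[3]=1,scc[4]=?,scc[5]=?,scc[6]=?)
step 4: low=(low[0]=0,low[1]=1,low[2]=1,low[3]=3,low[4]=?,low[5]=?,low[6]=?); scc=(scc[0]=0,scc[1]=2,scc[2]=2,scc[3]=1,scc[4]=?,scc[5]=?,scc[6]=?)
step 5: low=(low[0]=0,low[1]=1,low[2]=1,low[3]=3,low[4]=4,low[5]=?,low[6]=?); scc=(scc[0]=0,scc[1]=2,scc[2]=2,scc[3]=1,scc[4]=3,scc[5]=?,scc[6]=?)
step 6: low=(low[0]=0,low[1]=1,low[2]=1,low[3]=3,low[4]=4,low[5]=5,low[6]=?); scc=(scc[0]=0,scc[1]=2,scc[2]=2,scc[3]=1,scc[4]=3,scc[5]=4,scc[6]=?)
step 7: low=(low[0]=0,low[1]=1,low[2]=1,low[3]=3,low[4]=4,low[5]=5,low[6]=6); scc=(scc[0]=0,scc[1]=2,scc[2]=2,scc[3]=1,scc[4]=3,scc[5]=4,scc[6]=5)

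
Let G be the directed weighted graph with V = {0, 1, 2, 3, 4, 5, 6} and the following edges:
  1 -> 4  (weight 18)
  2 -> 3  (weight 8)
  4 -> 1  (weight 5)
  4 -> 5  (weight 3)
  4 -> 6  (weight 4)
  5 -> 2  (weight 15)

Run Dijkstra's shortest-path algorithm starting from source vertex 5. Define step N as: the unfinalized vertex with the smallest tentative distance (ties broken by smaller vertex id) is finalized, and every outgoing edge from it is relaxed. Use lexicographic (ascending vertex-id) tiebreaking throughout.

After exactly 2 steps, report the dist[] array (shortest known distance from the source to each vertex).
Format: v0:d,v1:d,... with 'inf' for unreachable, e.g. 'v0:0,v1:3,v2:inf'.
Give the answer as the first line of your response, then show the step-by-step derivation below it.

v0:inf,v1:inf,v2:15,v3:23,v4:inf,v5:0,v6:inf

step 1: dist = v0:inf,v1:inf,v2:15,v3:inf,v4:inf,v5:0,v6:inf
step 2: dist = v0:inf,v1:inf,v2:15,v3:23,v4:inf,v5:0,v6:inf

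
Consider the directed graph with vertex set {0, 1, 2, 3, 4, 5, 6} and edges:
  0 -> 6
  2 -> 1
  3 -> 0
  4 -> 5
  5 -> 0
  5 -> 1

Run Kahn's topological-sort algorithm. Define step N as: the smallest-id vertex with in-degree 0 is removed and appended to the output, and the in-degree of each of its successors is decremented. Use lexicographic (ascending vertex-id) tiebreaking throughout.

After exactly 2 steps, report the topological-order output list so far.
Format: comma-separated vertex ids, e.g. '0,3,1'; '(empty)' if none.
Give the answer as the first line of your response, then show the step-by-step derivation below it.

2,3

step 1: output 2; order=[2]; indeg=(2,1,0,0,0,1,1)
step 2: output 3; order=[2,3]; indeg=(1,1,0,0,0,1,1)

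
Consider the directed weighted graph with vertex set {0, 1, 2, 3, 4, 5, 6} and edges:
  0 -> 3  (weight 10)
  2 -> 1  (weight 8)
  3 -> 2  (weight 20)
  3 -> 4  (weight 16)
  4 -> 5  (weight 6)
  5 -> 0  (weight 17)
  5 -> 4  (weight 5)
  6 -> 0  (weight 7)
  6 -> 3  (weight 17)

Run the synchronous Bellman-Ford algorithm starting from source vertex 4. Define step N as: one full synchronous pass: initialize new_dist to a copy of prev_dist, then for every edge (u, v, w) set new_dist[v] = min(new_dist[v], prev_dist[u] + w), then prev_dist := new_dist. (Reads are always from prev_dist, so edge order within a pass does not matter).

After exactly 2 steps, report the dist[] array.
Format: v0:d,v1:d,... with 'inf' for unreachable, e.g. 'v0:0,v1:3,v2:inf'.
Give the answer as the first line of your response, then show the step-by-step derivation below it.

v0:23,v1:inf,v2:inf,v3:inf,v4:0,v5:6,v6:inf

step 1: dist = v0:inf,v1:inf,v2:inf,v3:inf,v4:0,v5:6,v6:inf
step 2: dist = v0:23,v1:inf,v2:inf,v3:inf,v4:0,v5:6,v6:inf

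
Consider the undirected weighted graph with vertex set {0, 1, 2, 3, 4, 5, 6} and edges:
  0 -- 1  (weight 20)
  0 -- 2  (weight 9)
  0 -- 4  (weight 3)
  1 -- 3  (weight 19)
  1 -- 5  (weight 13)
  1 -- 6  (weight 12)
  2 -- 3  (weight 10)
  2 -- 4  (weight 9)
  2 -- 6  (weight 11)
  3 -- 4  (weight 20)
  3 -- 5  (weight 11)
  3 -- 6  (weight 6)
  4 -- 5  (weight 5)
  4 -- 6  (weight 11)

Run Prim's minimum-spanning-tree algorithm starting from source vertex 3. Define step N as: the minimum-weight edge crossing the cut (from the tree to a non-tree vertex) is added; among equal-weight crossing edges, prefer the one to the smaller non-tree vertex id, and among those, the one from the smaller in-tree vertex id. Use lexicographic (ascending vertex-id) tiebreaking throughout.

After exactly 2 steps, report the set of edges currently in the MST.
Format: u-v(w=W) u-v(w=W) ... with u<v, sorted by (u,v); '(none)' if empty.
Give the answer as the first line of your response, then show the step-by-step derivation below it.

2-3(w=10) 3-6(w=6)

step 1: add edge 3-6 (w=6); MST = {3-6(w=6)}
step 2: add edge 2-3 (w=10); MST = {2-3(w=10) 3-6(w=6)}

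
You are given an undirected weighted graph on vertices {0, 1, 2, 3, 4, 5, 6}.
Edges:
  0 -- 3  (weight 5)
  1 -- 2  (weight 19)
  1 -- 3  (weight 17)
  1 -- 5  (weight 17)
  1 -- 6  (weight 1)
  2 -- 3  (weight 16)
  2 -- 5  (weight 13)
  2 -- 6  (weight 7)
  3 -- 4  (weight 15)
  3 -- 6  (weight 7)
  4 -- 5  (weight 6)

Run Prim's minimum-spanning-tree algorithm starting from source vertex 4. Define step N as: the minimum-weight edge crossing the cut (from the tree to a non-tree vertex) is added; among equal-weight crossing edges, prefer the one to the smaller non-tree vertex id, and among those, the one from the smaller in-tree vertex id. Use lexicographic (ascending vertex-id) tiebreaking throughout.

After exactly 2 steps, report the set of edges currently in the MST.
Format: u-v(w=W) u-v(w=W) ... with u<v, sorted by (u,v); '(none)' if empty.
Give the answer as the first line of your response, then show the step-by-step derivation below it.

2-5(w=13) 4-5(w=6)

step 1: add edge 4-5 (w=6); MST = {4-5(w=6)}
step 2: add edge 2-5 (w=13); MST = {2-5(w=13) 4-5(w=6)}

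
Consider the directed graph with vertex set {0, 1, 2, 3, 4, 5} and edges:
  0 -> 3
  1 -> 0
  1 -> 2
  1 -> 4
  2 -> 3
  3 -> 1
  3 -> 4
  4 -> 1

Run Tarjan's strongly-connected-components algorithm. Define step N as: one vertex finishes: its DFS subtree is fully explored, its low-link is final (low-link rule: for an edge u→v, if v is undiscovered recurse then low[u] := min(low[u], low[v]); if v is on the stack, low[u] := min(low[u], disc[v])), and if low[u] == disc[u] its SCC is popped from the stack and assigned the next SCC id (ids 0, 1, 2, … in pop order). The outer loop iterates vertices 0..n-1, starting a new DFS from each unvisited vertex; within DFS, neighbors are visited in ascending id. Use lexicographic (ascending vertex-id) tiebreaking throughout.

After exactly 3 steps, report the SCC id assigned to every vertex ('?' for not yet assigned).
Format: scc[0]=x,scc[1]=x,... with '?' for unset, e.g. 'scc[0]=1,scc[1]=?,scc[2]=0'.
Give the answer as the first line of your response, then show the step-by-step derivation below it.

scc[0]=?,scc[1]=?,scc[2]=?,scc[3]=?,scc[4]=?,scc[5]=?

step 1: low=(low[0]=0,low[1]=0,low[2]=1,low[3]=1,low[4]=?,low[5]=?); scc=(scc[0]=?,scc[1]=?,scc[2]=?,scc[3]=?,scc[4]=?,scc[5]=?)
step 2: low=(low[0]=0,low[1]=0,low[2]=1,low[3]=1,low[4]=2,low[5]=?); scc=(scc[0]=?,scc[1]=?,scc[2]=?,scc[3]=?,scc[4]=?,scc[5]=?)
step 3: low=(low[0]=0,low[1]=0,low[2]=1,low[3]=1,low[4]=2,low[5]=?); scc=(scc[0]=?,scc[1]=?,scc[2]=?,scc[3]=?,scc[4]=?,scc[5]=?)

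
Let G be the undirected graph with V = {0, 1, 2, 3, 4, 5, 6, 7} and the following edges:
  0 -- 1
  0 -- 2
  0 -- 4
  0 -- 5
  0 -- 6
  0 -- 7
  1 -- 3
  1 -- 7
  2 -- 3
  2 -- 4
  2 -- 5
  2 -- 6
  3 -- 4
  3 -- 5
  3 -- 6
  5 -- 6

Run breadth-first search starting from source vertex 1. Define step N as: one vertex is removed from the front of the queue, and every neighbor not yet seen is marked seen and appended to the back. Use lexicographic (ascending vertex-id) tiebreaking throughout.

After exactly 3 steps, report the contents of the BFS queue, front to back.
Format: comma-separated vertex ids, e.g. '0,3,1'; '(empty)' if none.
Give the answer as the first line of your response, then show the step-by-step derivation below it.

7,2,4,5,6

step 1: dequeue 1; queue=[0,3,7]; order=1
step 2: dequeue 0; queue=[3,7,2,4,5,6]; order=1,0
step 3: dequeue 3; queue=[7,2,4,5,6]; order=1,0,3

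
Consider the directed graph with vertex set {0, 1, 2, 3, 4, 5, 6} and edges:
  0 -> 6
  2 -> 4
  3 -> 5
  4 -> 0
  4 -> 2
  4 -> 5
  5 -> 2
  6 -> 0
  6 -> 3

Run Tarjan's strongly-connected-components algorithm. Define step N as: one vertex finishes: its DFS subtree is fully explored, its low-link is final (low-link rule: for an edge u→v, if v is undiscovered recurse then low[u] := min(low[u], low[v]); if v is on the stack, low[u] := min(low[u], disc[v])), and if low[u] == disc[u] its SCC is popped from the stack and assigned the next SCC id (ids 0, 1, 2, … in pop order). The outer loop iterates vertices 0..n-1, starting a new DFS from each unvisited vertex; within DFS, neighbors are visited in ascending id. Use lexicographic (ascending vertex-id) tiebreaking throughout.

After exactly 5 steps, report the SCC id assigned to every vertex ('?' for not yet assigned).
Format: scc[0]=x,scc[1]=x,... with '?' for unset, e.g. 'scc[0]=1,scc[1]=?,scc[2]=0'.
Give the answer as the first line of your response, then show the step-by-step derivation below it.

scc[0]=?,scc[1]=?,scc[2]=?,scc[3]=?,scc[4]=?,scc[5]=?,scc[6]=?

step 1: low=(low[0]=0,low[1]=?,low[2]=4,low[3]=2,low[4]=0,low[5]=3,low[6]=0); scc=(scc[0]=?,scc[1]=?,scc[2]=?,scc[3]=?,scc[4]=?,scc[5]=?,scc[6]=?)
step 2: low=(low[0]=0,low[1]=?,low[2]=0,low[3]=2,low[4]=0,low[5]=3,low[6]=0); scc=(scc[0]=?,scc[1]=?,scc[2]=?,scc[3]=?,scc[4]=?,scc[5]=?,scc[6]=?)
step 3: low=(low[0]=0,low[1]=?,low[2]=0,low[3]=2,low[4]=0,low[5]=0,low[6]=0); scc=(scc[0]=?,scc[1]=?,scc[2]=?,scc[3]=?,scc[4]=?,scc[5]=?,scc[6]=?)
step 4: low=(low[0]=0,low[1]=?,low[2]=0,low[3]=0,low[4]=0,low[5]=0,low[6]=0); scc=(scc[0]=?,scc[1]=?,scc[2]=?,scc[3]=?,scc[4]=?,scc[5]=?,scc[6]=?)
step 5: low=(low[0]=0,low[1]=?,low[2]=0,low[3]=0,low[4]=0,low[5]=0,low[6]=0); scc=(scc[0]=?,scc[1]=?,scc[2]=?,scc[3]=?,scc[4]=?,scc[5]=?,scc[6]=?)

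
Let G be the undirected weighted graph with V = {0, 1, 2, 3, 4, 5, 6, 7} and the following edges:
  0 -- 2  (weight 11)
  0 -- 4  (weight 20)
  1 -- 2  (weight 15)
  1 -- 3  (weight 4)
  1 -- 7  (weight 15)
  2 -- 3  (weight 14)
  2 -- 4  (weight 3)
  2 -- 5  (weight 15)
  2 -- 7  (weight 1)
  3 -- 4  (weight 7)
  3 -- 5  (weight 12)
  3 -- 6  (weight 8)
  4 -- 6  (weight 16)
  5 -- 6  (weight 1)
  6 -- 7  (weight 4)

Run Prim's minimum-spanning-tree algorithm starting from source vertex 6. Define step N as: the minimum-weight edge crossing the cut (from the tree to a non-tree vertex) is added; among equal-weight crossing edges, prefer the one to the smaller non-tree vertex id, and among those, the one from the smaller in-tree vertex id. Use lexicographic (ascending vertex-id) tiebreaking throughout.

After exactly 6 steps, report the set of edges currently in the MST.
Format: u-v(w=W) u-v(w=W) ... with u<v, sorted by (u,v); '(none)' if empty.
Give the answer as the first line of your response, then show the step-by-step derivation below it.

1-3(w=4) 2-4(w=3) 2-7(w=1) 3-4(w=7) 5-6(w=1) 6-7(w=4)

step 1: add edge 5-6 (w=1); MST = {5-6(w=1)}
step 2: add edge 6-7 (w=4); MST = {5-6(w=1) 6-7(w=4)}
step 3: add edge 2-7 (w=1); MST = {2-7(w=1) 5-6(w=1) 6-7(w=4)}
step 4: add edge 2-4 (w=3); MST = {2-4(w=3) 2-7(w=1) 5-6(w=1) 6-7(w=4)}
step 5: add edge 3-4 (w=7); MST = {2-4(w=3) 2-7(w=1) 3-4(w=7) 5-6(w=1) 6-7(w=4)}
step 6: add edge 1-3 (w=4); MST = {1-3(w=4) 2-4(w=3) 2-7(w=1) 3-4(w=7) 5-6(w=1) 6-7(w=4)}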